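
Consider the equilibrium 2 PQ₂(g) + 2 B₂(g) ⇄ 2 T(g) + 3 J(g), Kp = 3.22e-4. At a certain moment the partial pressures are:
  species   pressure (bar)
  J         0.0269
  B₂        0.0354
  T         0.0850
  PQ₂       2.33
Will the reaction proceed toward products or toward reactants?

Qp = P(T)²·P(J)³ / (P(PQ₂)²·P(B₂)²) = (0.0850)²·(0.0269)³ / ((2.33)²·(0.0354)²) = 2.07e-5
Qp = 2.07e-5 < Kp = 3.22e-4, so the forward reaction proceeds.

forward (toward products)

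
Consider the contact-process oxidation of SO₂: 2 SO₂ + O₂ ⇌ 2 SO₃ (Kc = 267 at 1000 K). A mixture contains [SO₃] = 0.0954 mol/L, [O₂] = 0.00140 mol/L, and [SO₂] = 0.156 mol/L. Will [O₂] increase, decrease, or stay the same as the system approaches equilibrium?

Qc = [SO₃]² / ([SO₂]²·[O₂]) = (0.0954)² / ((0.156)²·(0.00140)) = 267
Qc = 267 = Kc; the system is at equilibrium.

stay the same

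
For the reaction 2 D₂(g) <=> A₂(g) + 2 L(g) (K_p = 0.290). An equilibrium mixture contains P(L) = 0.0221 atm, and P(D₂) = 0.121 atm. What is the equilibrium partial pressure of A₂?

At equilibrium, K_p = P(A₂)·P(L)² / P(D₂)² = 0.290.
(P(A₂))·(0.0221)² / (0.121)² = 0.290
P(A₂) = 8.69 atm

P(A₂) = 8.69 atm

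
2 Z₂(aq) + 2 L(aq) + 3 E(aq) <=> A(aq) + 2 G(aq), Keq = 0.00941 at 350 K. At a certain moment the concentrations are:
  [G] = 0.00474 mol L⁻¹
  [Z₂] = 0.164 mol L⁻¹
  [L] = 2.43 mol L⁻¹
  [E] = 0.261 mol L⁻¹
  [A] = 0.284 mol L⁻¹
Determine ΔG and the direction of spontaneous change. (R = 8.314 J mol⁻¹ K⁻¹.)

Q = [A]·[G]² / ([Z₂]²·[L]²·[E]³) = (0.284)·(0.00474)² / ((0.164)²·(2.43)²·(0.261)³) = 0.00226
ΔG = RT ln(Q/Keq) = (8.314 J mol⁻¹ K⁻¹)(350 K) × ln(0.00226/0.00941)
   = (2.910 kJ/mol)(-1.426) = -4.15 kJ/mol
ΔG < 0, so the forward reaction is spontaneous (proceeds forward).

ΔG = -4.15 kJ/mol; the forward reaction is spontaneous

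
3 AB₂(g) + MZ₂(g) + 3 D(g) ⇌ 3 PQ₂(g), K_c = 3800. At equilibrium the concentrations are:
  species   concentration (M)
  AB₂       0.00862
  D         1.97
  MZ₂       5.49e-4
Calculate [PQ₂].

At equilibrium, K_c = [PQ₂]³ / ([AB₂]³·[MZ₂]·[D]³) = 3800.
([PQ₂])³ / ((0.00862)³·(5.49e-4)·(1.97)³) = 3800
[PQ₂]³ = 1.02e-5 ⇒ [PQ₂] = 0.0217 M

[PQ₂] = 0.0217 M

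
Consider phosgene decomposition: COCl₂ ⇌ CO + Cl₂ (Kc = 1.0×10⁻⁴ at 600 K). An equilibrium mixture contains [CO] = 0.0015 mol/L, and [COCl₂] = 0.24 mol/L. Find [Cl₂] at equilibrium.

At equilibrium, Kc = [CO]·[Cl₂] / [COCl₂] = 1.0×10⁻⁴.
(0.0015)·([Cl₂]) / (0.24) = 1.0×10⁻⁴
[Cl₂] = 0.0160 = 0.016 mol/L

[Cl₂] = 0.016 mol/L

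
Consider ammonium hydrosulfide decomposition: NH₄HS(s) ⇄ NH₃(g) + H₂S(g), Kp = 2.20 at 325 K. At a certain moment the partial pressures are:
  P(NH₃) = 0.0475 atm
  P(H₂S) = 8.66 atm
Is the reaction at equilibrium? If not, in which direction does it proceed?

(NH₄HS is a pure solid — omitted from Qp.)
Qp = P(NH₃)·P(H₂S) = (0.0475)·(8.66) = 0.411
Qp = 0.411 < Kp = 2.20, so the forward reaction proceeds.

in the forward direction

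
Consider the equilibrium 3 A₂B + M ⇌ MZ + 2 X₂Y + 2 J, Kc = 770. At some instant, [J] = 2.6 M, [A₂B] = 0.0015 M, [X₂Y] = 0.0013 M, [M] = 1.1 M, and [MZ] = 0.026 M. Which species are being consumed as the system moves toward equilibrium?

Qc = [MZ]·[X₂Y]²·[J]² / ([A₂B]³·[M]) = (0.026)·(0.0013)²·(2.6)² / ((0.0015)³·(1.1)) = 80
Qc = 80 < Kc = 770: net forward reaction.

A₂B, M (reactants)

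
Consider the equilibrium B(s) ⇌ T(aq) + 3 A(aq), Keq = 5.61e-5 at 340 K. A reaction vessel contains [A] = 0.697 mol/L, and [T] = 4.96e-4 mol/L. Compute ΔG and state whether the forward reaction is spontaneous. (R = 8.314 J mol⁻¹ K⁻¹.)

(B is a pure solid — omitted from Q.)
Q = [T]·[A]³ = (4.96e-4)·(0.697)³ = 1.68e-4
ΔG = RT ln(Q/Keq) = (8.314 J mol⁻¹ K⁻¹)(340 K) × ln(1.68e-4/5.61e-5)
   = (2.827 kJ/mol)(1.097) = 3.10 kJ/mol
ΔG > 0, so the forward reaction is non-spontaneous (proceeds in reverse).

ΔG = 3.10 kJ/mol; the forward reaction is non-spontaneous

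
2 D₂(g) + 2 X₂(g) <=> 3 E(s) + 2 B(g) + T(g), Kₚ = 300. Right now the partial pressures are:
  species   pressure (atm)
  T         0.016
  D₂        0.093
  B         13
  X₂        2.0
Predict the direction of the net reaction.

(E is a pure solid — omitted from Qₚ.)
Qₚ = P(B)²·P(T) / (P(D₂)²·P(X₂)²) = (13)²·(0.016) / ((0.093)²·(2.0)²) = 78
Qₚ = 78 < Kₚ = 300, so the forward reaction proceeds.

forward (toward products)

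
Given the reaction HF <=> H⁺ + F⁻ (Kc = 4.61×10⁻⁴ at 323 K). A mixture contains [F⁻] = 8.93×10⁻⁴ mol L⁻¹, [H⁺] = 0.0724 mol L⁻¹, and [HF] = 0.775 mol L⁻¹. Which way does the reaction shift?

forward (toward products)

Qc = [H⁺]·[F⁻] / [HF] = (0.0724)·(8.93×10⁻⁴) / (0.775) = 8.34×10⁻⁵
Qc = 8.34×10⁻⁵ < Kc = 4.61×10⁻⁴, so the forward reaction proceeds.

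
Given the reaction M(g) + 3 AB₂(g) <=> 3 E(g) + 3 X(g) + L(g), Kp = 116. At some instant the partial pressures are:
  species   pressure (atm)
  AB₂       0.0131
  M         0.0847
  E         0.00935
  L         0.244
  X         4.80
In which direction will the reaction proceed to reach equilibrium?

Qp = P(E)³·P(X)³·P(L) / (P(M)·P(AB₂)³) = (0.00935)³·(4.80)³·(0.244) / ((0.0847)·(0.0131)³) = 116
Qp = 116 = Kp, so the system is already at equilibrium.

at equilibrium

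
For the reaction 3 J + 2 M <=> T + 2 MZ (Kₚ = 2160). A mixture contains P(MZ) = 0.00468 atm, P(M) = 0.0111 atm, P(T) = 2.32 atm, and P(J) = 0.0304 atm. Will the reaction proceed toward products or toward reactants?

in the reverse direction

Qₚ = P(T)·P(MZ)² / (P(J)³·P(M)²) = (2.32)·(0.00468)² / ((0.0304)³·(0.0111)²) = 14700
Qₚ = 14700 > Kₚ = 2160, so the reverse reaction proceeds.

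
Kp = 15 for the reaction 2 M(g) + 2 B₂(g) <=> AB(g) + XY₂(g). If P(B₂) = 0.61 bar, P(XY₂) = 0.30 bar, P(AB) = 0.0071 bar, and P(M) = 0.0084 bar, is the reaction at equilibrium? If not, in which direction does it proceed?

Qp = P(AB)·P(XY₂) / (P(M)²·P(B₂)²) = (0.0071)·(0.30) / ((0.0084)²·(0.61)²) = 81
Qp = 81 > Kp = 15, so the reverse reaction proceeds.

reverse (toward reactants)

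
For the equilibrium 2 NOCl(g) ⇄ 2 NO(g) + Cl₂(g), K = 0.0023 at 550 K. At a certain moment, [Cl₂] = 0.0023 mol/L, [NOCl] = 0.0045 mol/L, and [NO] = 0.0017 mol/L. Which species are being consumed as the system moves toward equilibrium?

Q = [NO]²·[Cl₂] / [NOCl]² = (0.0017)²·(0.0023) / (0.0045)² = 3.3×10⁻⁴
Q = 3.3×10⁻⁴ < K = 0.0023: net forward reaction.

NOCl (reactants)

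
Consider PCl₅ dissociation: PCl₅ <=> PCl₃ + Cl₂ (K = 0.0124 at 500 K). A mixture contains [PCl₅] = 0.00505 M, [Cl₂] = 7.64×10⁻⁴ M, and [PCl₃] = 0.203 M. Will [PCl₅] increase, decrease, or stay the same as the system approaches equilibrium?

Q = [PCl₃]·[Cl₂] / [PCl₅] = (0.203)·(7.64×10⁻⁴) / (0.00505) = 0.0307
Q = 0.0307 > K = 0.0124: net reverse reaction.
PCl₅ is a reactant, so it increases.

increase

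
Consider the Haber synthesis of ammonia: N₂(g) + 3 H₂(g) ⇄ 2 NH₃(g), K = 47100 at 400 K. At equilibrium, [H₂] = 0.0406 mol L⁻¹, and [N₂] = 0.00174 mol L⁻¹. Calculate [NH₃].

At equilibrium, K = [NH₃]² / ([N₂]·[H₂]³) = 47100.
([NH₃])² / ((0.00174)·(0.0406)³) = 47100
[NH₃]² = 0.00548 ⇒ [NH₃] = 0.0741 mol L⁻¹

[NH₃] = 0.0741 mol L⁻¹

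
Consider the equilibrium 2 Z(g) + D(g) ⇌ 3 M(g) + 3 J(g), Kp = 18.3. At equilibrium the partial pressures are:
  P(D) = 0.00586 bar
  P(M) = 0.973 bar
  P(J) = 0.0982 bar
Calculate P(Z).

At equilibrium, Kp = P(M)³·P(J)³ / (P(Z)²·P(D)) = 18.3.
(0.973)³·(0.0982)³ / ((P(Z))²·(0.00586)) = 18.3
P(Z)² = 0.00813 ⇒ P(Z) = 0.0902 bar

P(Z) = 0.0902 bar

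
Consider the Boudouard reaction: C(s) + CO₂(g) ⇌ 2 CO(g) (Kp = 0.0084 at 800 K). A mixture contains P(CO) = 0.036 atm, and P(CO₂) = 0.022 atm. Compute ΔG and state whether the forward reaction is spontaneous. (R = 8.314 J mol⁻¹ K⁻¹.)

(C is a pure solid — omitted from Qp.)
Qp = P(CO)² / P(CO₂) = (0.036)² / (0.022) = 0.0589
ΔG = RT ln(Qp/Kp) = (8.314 J mol⁻¹ K⁻¹)(800 K) × ln(0.0589/0.0084)
   = (6.651 kJ/mol)(1.948) = 13.0 kJ/mol
ΔG > 0, so the forward reaction is non-spontaneous (proceeds in reverse).

ΔG = 13.0 kJ/mol; the forward reaction is non-spontaneous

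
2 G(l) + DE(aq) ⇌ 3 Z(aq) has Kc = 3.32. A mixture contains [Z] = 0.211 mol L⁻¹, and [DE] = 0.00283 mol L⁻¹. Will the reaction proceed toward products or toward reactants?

(G is a pure liquid — omitted from Qc.)
Qc = [Z]³ / [DE] = (0.211)³ / (0.00283) = 3.32
Qc = 3.32 = Kc, so the system is already at equilibrium.

neither direction; the system is at equilibrium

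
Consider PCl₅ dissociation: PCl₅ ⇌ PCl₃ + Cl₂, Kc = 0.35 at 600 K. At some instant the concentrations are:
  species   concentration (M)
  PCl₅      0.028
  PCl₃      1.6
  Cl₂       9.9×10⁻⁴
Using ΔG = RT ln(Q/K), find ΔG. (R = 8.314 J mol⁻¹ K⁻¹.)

Qc = [PCl₃]·[Cl₂] / [PCl₅] = (1.6)·(9.9×10⁻⁴) / (0.028) = 0.0566
ΔG = RT ln(Qc/Kc) = (8.314 J mol⁻¹ K⁻¹)(600 K) × ln(0.0566/0.35)
   = (4.988 kJ/mol)(-1.822) = -9.09 kJ/mol
ΔG < 0, so the forward reaction is spontaneous (proceeds forward).

ΔG = -9.09 kJ/mol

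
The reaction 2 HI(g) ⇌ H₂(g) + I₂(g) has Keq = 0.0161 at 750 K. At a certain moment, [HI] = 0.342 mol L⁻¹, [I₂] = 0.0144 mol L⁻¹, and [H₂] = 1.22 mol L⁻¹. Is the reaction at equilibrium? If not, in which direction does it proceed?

toward reactants

Q = [H₂]·[I₂] / [HI]² = (1.22)·(0.0144) / (0.342)² = 0.150
Q = 0.150 > Keq = 0.0161, so the reverse reaction proceeds.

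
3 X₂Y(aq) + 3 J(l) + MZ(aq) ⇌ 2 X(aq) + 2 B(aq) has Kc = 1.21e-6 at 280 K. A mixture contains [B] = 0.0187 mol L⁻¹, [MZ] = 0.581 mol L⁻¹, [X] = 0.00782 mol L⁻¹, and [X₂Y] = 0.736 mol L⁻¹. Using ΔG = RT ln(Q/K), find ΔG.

ΔG = -5.99 kJ/mol

(J is a pure liquid — omitted from Qc.)
Qc = [X]²·[B]² / ([X₂Y]³·[MZ]) = (0.00782)²·(0.0187)² / ((0.736)³·(0.581)) = 9.23e-8
ΔG = RT ln(Qc/Kc) = (8.314 J mol⁻¹ K⁻¹)(280 K) × ln(9.23e-8/1.21e-6)
   = (2.328 kJ/mol)(-2.573) = -5.99 kJ/mol
ΔG < 0, so the forward reaction is spontaneous (proceeds forward).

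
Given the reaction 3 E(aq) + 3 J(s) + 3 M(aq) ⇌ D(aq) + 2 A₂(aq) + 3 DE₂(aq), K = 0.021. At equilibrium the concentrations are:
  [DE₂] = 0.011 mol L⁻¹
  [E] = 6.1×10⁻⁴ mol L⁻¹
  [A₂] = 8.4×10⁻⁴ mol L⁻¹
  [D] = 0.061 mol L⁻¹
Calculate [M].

[M] = 0.23 mol L⁻¹

(J is a pure solid — omitted from K.)
At equilibrium, K = [D]·[A₂]²·[DE₂]³ / ([E]³·[M]³) = 0.021.
(0.061)·(8.4×10⁻⁴)²·(0.011)³ / ((6.1×10⁻⁴)³·([M])³) = 0.021
[M]³ = 0.0120 ⇒ [M] = 0.23 mol L⁻¹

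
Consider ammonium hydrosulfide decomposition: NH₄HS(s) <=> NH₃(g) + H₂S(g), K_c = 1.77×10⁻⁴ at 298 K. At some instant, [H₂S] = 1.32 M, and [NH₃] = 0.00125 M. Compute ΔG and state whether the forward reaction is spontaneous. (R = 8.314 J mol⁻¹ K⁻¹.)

(NH₄HS is a pure solid — omitted from Q_c.)
Q_c = [NH₃]·[H₂S] = (0.00125)·(1.32) = 0.00165
ΔG = RT ln(Q_c/K_c) = (8.314 J mol⁻¹ K⁻¹)(298 K) × ln(0.00165/1.77×10⁻⁴)
   = (2.478 kJ/mol)(2.232) = 5.53 kJ/mol
ΔG > 0, so the forward reaction is non-spontaneous (proceeds in reverse).

ΔG = 5.53 kJ/mol; the forward reaction is non-spontaneous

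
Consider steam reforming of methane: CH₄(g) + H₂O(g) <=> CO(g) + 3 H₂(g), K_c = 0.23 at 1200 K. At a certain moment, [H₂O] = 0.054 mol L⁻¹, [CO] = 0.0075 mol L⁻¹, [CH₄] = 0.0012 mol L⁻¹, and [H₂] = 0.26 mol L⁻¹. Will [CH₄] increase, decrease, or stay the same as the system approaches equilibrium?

Q_c = [CO]·[H₂]³ / ([CH₄]·[H₂O]) = (0.0075)·(0.26)³ / ((0.0012)·(0.054)) = 2.0
Q_c = 2.0 > K_c = 0.23: net reverse reaction.
CH₄ is a reactant, so it increases.

increase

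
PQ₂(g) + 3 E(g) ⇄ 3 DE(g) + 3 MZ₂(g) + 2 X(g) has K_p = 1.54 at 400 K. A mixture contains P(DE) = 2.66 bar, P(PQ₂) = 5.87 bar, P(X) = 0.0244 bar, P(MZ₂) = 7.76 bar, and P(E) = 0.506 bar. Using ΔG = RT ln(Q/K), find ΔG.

Q_p = P(DE)³·P(MZ₂)³·P(X)² / (P(PQ₂)·P(E)³) = (2.66)³·(7.76)³·(0.0244)² / ((5.87)·(0.506)³) = 6.89
ΔG = RT ln(Q_p/K_p) = (8.314 J mol⁻¹ K⁻¹)(400 K) × ln(6.89/1.54)
   = (3.326 kJ/mol)(1.498) = 4.98 kJ/mol
ΔG > 0, so the forward reaction is non-spontaneous (proceeds in reverse).

ΔG = 4.98 kJ/mol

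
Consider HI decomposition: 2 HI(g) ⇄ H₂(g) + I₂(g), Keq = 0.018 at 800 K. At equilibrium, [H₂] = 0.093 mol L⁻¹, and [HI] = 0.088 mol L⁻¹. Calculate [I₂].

At equilibrium, Keq = [H₂]·[I₂] / [HI]² = 0.018.
(0.093)·([I₂]) / (0.088)² = 0.018
[I₂] = 0.00150 = 0.0015 mol L⁻¹

[I₂] = 0.0015 mol L⁻¹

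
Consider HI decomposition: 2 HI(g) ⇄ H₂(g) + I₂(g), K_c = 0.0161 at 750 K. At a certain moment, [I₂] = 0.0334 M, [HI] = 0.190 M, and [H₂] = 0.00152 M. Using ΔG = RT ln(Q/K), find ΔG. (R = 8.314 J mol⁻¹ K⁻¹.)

ΔG = -15.2 kJ/mol

Q_c = [H₂]·[I₂] / [HI]² = (0.00152)·(0.0334) / (0.190)² = 0.00141
ΔG = RT ln(Q_c/K_c) = (8.314 J mol⁻¹ K⁻¹)(750 K) × ln(0.00141/0.0161)
   = (6.236 kJ/mol)(-2.435) = -15.2 kJ/mol
ΔG < 0, so the forward reaction is spontaneous (proceeds forward).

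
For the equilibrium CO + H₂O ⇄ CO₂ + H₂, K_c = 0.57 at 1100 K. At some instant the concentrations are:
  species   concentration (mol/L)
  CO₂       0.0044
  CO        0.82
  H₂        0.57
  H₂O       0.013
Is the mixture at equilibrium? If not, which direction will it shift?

Q_c = [CO₂]·[H₂] / ([CO]·[H₂O]) = (0.0044)·(0.57) / ((0.82)·(0.013)) = 0.24
Q_c = 0.24 < K_c = 0.57: net forward reaction.

no; Q < K, reaction proceeds forward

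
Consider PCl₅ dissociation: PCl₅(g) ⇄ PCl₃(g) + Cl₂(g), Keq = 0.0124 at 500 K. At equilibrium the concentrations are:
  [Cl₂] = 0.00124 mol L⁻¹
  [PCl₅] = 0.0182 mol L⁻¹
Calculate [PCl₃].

At equilibrium, Keq = [PCl₃]·[Cl₂] / [PCl₅] = 0.0124.
([PCl₃])·(0.00124) / (0.0182) = 0.0124
[PCl₃] = 0.182 mol L⁻¹

[PCl₃] = 0.182 mol L⁻¹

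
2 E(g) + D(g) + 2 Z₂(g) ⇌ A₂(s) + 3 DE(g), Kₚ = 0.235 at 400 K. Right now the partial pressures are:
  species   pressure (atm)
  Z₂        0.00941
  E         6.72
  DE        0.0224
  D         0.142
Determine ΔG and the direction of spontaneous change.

(A₂ is a pure solid — omitted from Qₚ.)
Qₚ = P(DE)³ / (P(E)²·P(D)·P(Z₂)²) = (0.0224)³ / ((6.72)²·(0.142)·(0.00941)²) = 0.0198
ΔG = RT ln(Qₚ/Kₚ) = (8.314 J mol⁻¹ K⁻¹)(400 K) × ln(0.0198/0.235)
   = (3.326 kJ/mol)(-2.474) = -8.23 kJ/mol
ΔG < 0, so the forward reaction is spontaneous (proceeds forward).

ΔG = -8.23 kJ/mol; the forward reaction is spontaneous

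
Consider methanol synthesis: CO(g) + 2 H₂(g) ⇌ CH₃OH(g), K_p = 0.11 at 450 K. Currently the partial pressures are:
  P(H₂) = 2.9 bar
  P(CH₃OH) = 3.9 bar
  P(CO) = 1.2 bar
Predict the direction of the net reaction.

reverse (toward reactants)

Q_p = P(CH₃OH) / (P(CO)·P(H₂)²) = (3.9) / ((1.2)·(2.9)²) = 0.39
Q_p = 0.39 > K_p = 0.11, so the reverse reaction proceeds.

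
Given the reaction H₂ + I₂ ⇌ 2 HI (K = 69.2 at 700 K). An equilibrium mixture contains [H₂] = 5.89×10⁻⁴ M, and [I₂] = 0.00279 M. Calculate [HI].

[HI] = 0.0107 M

At equilibrium, K = [HI]² / ([H₂]·[I₂]) = 69.2.
([HI])² / ((5.89×10⁻⁴)·(0.00279)) = 69.2
[HI]² = 1.14×10⁻⁴ ⇒ [HI] = 0.0107 M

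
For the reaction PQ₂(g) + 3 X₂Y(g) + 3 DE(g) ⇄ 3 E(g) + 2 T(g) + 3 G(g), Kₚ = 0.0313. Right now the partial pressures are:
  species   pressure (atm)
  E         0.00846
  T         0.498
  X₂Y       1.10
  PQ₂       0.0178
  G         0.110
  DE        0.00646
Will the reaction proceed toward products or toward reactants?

no net change (already at equilibrium)

Qₚ = P(E)³·P(T)²·P(G)³ / (P(PQ₂)·P(X₂Y)³·P(DE)³) = (0.00846)³·(0.498)²·(0.110)³ / ((0.0178)·(1.10)³·(0.00646)³) = 0.0313
Qₚ = 0.0313 = Kₚ, so the system is already at equilibrium.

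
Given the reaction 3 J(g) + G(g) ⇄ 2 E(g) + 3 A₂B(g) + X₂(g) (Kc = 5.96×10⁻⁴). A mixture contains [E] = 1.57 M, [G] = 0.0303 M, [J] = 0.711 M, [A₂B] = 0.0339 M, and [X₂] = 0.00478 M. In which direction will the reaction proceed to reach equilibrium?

Qc = [E]²·[A₂B]³·[X₂] / ([J]³·[G]) = (1.57)²·(0.0339)³·(0.00478) / ((0.711)³·(0.0303)) = 4.21×10⁻⁵
Qc = 4.21×10⁻⁵ < Kc = 5.96×10⁻⁴, so the forward reaction proceeds.

toward products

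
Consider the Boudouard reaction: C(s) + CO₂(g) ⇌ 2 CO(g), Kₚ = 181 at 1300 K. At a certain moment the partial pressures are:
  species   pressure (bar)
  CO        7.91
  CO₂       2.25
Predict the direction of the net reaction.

in the forward direction

(C is a pure solid — omitted from Qₚ.)
Qₚ = P(CO)² / P(CO₂) = (7.91)² / (2.25) = 27.8
Qₚ = 27.8 < Kₚ = 181, so the forward reaction proceeds.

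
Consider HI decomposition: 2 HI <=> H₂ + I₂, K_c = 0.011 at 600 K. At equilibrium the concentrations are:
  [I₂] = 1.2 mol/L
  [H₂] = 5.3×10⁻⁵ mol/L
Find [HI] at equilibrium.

At equilibrium, K_c = [H₂]·[I₂] / [HI]² = 0.011.
(5.3×10⁻⁵)·(1.2) / ([HI])² = 0.011
[HI]² = 0.00578 ⇒ [HI] = 0.076 mol/L

[HI] = 0.076 mol/L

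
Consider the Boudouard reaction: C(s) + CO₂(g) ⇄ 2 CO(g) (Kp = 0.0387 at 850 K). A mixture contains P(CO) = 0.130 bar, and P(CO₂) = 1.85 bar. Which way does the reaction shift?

forward (toward products)

(C is a pure solid — omitted from Qp.)
Qp = P(CO)² / P(CO₂) = (0.130)² / (1.85) = 0.00914
Qp = 0.00914 < Kp = 0.0387, so the forward reaction proceeds.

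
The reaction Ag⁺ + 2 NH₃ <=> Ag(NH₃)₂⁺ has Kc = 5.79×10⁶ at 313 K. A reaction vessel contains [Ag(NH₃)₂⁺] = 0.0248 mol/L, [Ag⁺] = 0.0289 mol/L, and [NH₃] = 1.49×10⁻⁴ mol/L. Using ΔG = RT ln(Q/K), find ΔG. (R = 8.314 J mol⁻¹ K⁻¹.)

Qc = [Ag(NH₃)₂⁺] / ([Ag⁺]·[NH₃]²) = (0.0248) / ((0.0289)·(1.49×10⁻⁴)²) = 3.87×10⁷
ΔG = RT ln(Qc/Kc) = (8.314 J mol⁻¹ K⁻¹)(313 K) × ln(3.87×10⁷/5.79×10⁶)
   = (2.602 kJ/mol)(1.900) = 4.94 kJ/mol
ΔG > 0, so the forward reaction is non-spontaneous (proceeds in reverse).

ΔG = 4.94 kJ/mol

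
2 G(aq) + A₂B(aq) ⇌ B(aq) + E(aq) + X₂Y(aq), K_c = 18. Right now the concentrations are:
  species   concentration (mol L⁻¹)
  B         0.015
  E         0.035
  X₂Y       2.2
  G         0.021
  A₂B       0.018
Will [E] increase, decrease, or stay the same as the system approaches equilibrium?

Q_c = [B]·[E]·[X₂Y] / ([G]²·[A₂B]) = (0.015)·(0.035)·(2.2) / ((0.021)²·(0.018)) = 150
Q_c = 150 > K_c = 18: net reverse reaction.
E is a product, so it decreases.

decrease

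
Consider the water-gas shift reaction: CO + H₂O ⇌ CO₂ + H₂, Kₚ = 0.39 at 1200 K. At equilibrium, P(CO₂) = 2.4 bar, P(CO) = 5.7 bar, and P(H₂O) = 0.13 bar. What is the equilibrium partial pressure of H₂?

At equilibrium, Kₚ = P(CO₂)·P(H₂) / (P(CO)·P(H₂O)) = 0.39.
(2.4)·(P(H₂)) / ((5.7)·(0.13)) = 0.39
P(H₂) = 0.120 = 0.12 bar

P(H₂) = 0.12 bar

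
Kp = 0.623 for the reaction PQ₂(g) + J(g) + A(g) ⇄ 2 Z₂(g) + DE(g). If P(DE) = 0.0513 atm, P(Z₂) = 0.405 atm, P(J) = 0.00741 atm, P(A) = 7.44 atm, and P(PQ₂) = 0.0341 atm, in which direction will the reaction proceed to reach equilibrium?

to the left

Qp = P(Z₂)²·P(DE) / (P(PQ₂)·P(J)·P(A)) = (0.405)²·(0.0513) / ((0.0341)·(0.00741)·(7.44)) = 4.48
Qp = 4.48 > Kp = 0.623, so the reverse reaction proceeds.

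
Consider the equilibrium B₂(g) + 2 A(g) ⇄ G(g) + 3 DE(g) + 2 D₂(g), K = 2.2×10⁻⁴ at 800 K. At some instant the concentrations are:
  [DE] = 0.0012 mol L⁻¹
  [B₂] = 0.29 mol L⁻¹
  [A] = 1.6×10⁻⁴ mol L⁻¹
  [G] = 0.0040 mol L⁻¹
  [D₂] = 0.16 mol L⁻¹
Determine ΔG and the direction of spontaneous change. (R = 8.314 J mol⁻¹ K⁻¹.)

ΔG = -14.8 kJ/mol; the forward reaction is spontaneous

Q = [G]·[DE]³·[D₂]² / ([B₂]·[A]²) = (0.0040)·(0.0012)³·(0.16)² / ((0.29)·(1.6×10⁻⁴)²) = 2.38×10⁻⁵
ΔG = RT ln(Q/K) = (8.314 J mol⁻¹ K⁻¹)(800 K) × ln(2.38×10⁻⁵/2.2×10⁻⁴)
   = (6.651 kJ/mol)(-2.224) = -14.8 kJ/mol
ΔG < 0, so the forward reaction is spontaneous (proceeds forward).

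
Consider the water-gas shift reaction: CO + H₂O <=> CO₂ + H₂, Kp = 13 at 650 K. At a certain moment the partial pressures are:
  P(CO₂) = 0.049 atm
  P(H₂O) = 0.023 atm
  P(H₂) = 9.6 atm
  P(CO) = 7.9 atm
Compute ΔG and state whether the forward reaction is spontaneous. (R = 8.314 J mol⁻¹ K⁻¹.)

ΔG = -8.72 kJ/mol; the forward reaction is spontaneous

Qp = P(CO₂)·P(H₂) / (P(CO)·P(H₂O)) = (0.049)·(9.6) / ((7.9)·(0.023)) = 2.59
ΔG = RT ln(Qp/Kp) = (8.314 J mol⁻¹ K⁻¹)(650 K) × ln(2.59/13)
   = (5.404 kJ/mol)(-1.613) = -8.72 kJ/mol
ΔG < 0, so the forward reaction is spontaneous (proceeds forward).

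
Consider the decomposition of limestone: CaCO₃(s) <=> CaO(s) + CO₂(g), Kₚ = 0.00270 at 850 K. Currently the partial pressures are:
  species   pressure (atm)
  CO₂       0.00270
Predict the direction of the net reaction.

no net change (already at equilibrium)

(CaCO₃, CaO are pure solids — omitted from Qₚ.)
Qₚ = P(CO₂) = 0.00270
Qₚ = 0.00270 = Kₚ, so the system is already at equilibrium.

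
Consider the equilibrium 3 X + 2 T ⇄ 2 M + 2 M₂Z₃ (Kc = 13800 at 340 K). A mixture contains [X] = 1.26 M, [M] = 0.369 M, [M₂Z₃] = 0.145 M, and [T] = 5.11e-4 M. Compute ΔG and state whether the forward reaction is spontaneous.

Qc = [M]²·[M₂Z₃]² / ([X]³·[T]²) = (0.369)²·(0.145)² / ((1.26)³·(5.11e-4)²) = 5480
ΔG = RT ln(Qc/Kc) = (8.314 J mol⁻¹ K⁻¹)(340 K) × ln(5480/13800)
   = (2.827 kJ/mol)(-0.9236) = -2.61 kJ/mol
ΔG < 0, so the forward reaction is spontaneous (proceeds forward).

ΔG = -2.61 kJ/mol; the forward reaction is spontaneous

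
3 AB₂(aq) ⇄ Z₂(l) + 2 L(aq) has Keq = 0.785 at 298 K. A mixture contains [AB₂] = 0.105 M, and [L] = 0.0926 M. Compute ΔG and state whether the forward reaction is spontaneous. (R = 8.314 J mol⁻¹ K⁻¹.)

ΔG = 5.56 kJ/mol; the forward reaction is non-spontaneous

(Z₂ is a pure liquid — omitted from Q.)
Q = [L]² / [AB₂]³ = (0.0926)² / (0.105)³ = 7.41
ΔG = RT ln(Q/Keq) = (8.314 J mol⁻¹ K⁻¹)(298 K) × ln(7.41/0.785)
   = (2.478 kJ/mol)(2.245) = 5.56 kJ/mol
ΔG > 0, so the forward reaction is non-spontaneous (proceeds in reverse).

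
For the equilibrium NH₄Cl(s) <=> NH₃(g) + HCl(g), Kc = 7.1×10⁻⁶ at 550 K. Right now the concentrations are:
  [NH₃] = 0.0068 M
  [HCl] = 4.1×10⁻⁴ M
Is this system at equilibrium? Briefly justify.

(NH₄Cl is a pure solid — omitted from Qc.)
Qc = [NH₃]·[HCl] = (0.0068)·(4.1×10⁻⁴) = 2.8×10⁻⁶
Qc = 2.8×10⁻⁶ < Kc = 7.1×10⁻⁶: net forward reaction.

no; Q < K, reaction proceeds forward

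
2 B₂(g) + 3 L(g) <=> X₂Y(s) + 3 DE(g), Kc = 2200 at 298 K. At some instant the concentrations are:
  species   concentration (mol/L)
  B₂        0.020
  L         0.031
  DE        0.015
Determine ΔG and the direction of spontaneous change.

(X₂Y is a pure solid — omitted from Qc.)
Qc = [DE]³ / ([B₂]²·[L]³) = (0.015)³ / ((0.020)²·(0.031)³) = 283
ΔG = RT ln(Qc/Kc) = (8.314 J mol⁻¹ K⁻¹)(298 K) × ln(283/2200)
   = (2.478 kJ/mol)(-2.051) = -5.08 kJ/mol
ΔG < 0, so the forward reaction is spontaneous (proceeds forward).

ΔG = -5.08 kJ/mol; the forward reaction is spontaneous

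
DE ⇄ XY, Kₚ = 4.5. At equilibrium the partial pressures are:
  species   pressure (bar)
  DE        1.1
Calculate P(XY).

P(XY) = 5.0 bar

At equilibrium, Kₚ = P(XY) / P(DE) = 4.5.
(P(XY)) / (1.1) = 4.5
P(XY) = 4.95 = 5.0 bar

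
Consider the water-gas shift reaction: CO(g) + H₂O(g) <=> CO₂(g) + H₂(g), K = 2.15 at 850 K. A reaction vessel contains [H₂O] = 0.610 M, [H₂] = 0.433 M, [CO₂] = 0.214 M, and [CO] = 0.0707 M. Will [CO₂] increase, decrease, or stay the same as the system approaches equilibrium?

stay the same

Q = [CO₂]·[H₂] / ([CO]·[H₂O]) = (0.214)·(0.433) / ((0.0707)·(0.610)) = 2.15
Q = 2.15 = K; the system is at equilibrium.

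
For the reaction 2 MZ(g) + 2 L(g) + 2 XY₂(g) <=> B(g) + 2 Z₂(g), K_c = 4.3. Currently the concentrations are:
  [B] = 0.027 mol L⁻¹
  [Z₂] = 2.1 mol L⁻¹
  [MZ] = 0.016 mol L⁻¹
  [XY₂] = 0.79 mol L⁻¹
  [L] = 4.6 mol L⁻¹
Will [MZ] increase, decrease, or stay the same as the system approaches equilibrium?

increase

Q_c = [B]·[Z₂]² / ([MZ]²·[L]²·[XY₂]²) = (0.027)·(2.1)² / ((0.016)²·(4.6)²·(0.79)²) = 35
Q_c = 35 > K_c = 4.3: net reverse reaction.
MZ is a reactant, so it increases.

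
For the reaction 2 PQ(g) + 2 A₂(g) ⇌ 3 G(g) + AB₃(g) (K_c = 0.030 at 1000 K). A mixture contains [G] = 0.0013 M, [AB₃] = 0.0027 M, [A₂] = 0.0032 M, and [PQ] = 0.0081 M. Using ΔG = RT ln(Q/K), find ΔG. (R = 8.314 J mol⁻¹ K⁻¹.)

ΔG = -10.2 kJ/mol

Q_c = [G]³·[AB₃] / ([PQ]²·[A₂]²) = (0.0013)³·(0.0027) / ((0.0081)²·(0.0032)²) = 0.00883
ΔG = RT ln(Q_c/K_c) = (8.314 J mol⁻¹ K⁻¹)(1000 K) × ln(0.00883/0.030)
   = (8.314 kJ/mol)(-1.223) = -10.2 kJ/mol
ΔG < 0, so the forward reaction is spontaneous (proceeds forward).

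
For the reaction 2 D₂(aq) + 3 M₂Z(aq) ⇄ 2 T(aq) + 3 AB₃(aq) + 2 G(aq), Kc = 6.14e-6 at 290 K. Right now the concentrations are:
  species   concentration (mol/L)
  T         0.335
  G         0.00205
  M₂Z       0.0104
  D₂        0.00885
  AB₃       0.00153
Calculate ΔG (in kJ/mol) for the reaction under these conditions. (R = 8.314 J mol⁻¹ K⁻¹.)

ΔG = 2.75 kJ/mol

Qc = [T]²·[AB₃]³·[G]² / ([D₂]²·[M₂Z]³) = (0.335)²·(0.00153)³·(0.00205)² / ((0.00885)²·(0.0104)³) = 1.92e-5
ΔG = RT ln(Qc/Kc) = (8.314 J mol⁻¹ K⁻¹)(290 K) × ln(1.92e-5/6.14e-6)
   = (2.411 kJ/mol)(1.140) = 2.75 kJ/mol
ΔG > 0, so the forward reaction is non-spontaneous (proceeds in reverse).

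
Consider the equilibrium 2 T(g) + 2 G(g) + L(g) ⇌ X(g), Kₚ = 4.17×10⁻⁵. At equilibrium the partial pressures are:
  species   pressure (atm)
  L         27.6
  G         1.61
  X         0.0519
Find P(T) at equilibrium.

At equilibrium, Kₚ = P(X) / (P(T)²·P(G)²·P(L)) = 4.17×10⁻⁵.
(0.0519) / ((P(T))²·(1.61)²·(27.6)) = 4.17×10⁻⁵
P(T)² = 17.4 ⇒ P(T) = 4.17 atm

P(T) = 4.17 atm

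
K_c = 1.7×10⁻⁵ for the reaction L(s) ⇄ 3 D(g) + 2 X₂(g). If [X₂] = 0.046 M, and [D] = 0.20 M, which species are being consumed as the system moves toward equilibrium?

(L is a pure solid — omitted from Q_c.)
Q_c = [D]³·[X₂]² = (0.20)³·(0.046)² = 1.7×10⁻⁵
Q_c = 1.7×10⁻⁵ = K_c; the system is at equilibrium.

none (at equilibrium)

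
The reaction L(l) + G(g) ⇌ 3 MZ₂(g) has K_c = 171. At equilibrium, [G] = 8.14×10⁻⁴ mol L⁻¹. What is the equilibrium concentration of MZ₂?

(L is a pure liquid — omitted from K_c.)
At equilibrium, K_c = [MZ₂]³ / [G] = 171.
([MZ₂])³ / (8.14×10⁻⁴) = 171
[MZ₂]³ = 0.139 ⇒ [MZ₂] = 0.518 mol L⁻¹

[MZ₂] = 0.518 mol L⁻¹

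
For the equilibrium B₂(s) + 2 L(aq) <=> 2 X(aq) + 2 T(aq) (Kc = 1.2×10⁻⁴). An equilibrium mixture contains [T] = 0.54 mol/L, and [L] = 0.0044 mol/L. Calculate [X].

(B₂ is a pure solid — omitted from Kc.)
At equilibrium, Kc = [X]²·[T]² / [L]² = 1.2×10⁻⁴.
([X])²·(0.54)² / (0.0044)² = 1.2×10⁻⁴
[X]² = 7.97×10⁻⁹ ⇒ [X] = 8.9×10⁻⁵ mol/L

[X] = 8.9×10⁻⁵ mol/L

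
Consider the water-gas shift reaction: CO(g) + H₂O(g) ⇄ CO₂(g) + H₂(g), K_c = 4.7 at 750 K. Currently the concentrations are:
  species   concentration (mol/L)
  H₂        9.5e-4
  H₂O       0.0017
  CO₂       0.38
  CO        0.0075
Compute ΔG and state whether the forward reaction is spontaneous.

ΔG = 11.2 kJ/mol; the forward reaction is non-spontaneous

Q_c = [CO₂]·[H₂] / ([CO]·[H₂O]) = (0.38)·(9.5e-4) / ((0.0075)·(0.0017)) = 28.3
ΔG = RT ln(Q_c/K_c) = (8.314 J mol⁻¹ K⁻¹)(750 K) × ln(28.3/4.7)
   = (6.236 kJ/mol)(1.795) = 11.2 kJ/mol
ΔG > 0, so the forward reaction is non-spontaneous (proceeds in reverse).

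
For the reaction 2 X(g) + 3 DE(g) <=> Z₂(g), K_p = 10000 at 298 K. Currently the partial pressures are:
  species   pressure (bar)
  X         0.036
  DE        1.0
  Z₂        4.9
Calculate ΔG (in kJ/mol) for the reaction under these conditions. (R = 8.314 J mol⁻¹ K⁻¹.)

Q_p = P(Z₂) / (P(X)²·P(DE)³) = (4.9) / ((0.036)²·(1.0)³) = 3780
ΔG = RT ln(Q_p/K_p) = (8.314 J mol⁻¹ K⁻¹)(298 K) × ln(3780/10000)
   = (2.478 kJ/mol)(-0.9729) = -2.41 kJ/mol
ΔG < 0, so the forward reaction is spontaneous (proceeds forward).

ΔG = -2.41 kJ/mol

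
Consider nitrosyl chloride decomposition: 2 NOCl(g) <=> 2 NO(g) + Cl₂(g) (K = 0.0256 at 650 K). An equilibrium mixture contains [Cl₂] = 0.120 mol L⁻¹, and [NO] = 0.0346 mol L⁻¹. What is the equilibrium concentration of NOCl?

At equilibrium, K = [NO]²·[Cl₂] / [NOCl]² = 0.0256.
(0.0346)²·(0.120) / ([NOCl])² = 0.0256
[NOCl]² = 0.00561 ⇒ [NOCl] = 0.0749 mol L⁻¹

[NOCl] = 0.0749 mol L⁻¹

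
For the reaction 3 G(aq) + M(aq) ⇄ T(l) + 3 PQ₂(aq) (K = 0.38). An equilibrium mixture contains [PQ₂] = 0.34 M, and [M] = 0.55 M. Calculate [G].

(T is a pure liquid — omitted from K.)
At equilibrium, K = [PQ₂]³ / ([G]³·[M]) = 0.38.
(0.34)³ / (([G])³·(0.55)) = 0.38
[G]³ = 0.188 ⇒ [G] = 0.57 M

[G] = 0.57 M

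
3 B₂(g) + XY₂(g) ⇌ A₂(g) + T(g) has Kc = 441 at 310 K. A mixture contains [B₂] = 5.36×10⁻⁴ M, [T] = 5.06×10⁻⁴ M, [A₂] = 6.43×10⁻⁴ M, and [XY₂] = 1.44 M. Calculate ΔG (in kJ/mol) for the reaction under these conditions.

ΔG = 3.10 kJ/mol

Qc = [A₂]·[T] / ([B₂]³·[XY₂]) = (6.43×10⁻⁴)·(5.06×10⁻⁴) / ((5.36×10⁻⁴)³·(1.44)) = 1470
ΔG = RT ln(Qc/Kc) = (8.314 J mol⁻¹ K⁻¹)(310 K) × ln(1470/441)
   = (2.577 kJ/mol)(1.204) = 3.10 kJ/mol
ΔG > 0, so the forward reaction is non-spontaneous (proceeds in reverse).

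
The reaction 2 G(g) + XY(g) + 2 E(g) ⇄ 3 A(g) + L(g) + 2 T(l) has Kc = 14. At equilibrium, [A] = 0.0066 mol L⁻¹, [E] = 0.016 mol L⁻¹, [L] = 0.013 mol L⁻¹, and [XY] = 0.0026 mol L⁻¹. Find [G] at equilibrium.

[G] = 0.020 mol L⁻¹

(T is a pure liquid — omitted from Kc.)
At equilibrium, Kc = [A]³·[L] / ([G]²·[XY]·[E]²) = 14.
(0.0066)³·(0.013) / (([G])²·(0.0026)·(0.016)²) = 14
[G]² = 4.01×10⁻⁴ ⇒ [G] = 0.020 mol L⁻¹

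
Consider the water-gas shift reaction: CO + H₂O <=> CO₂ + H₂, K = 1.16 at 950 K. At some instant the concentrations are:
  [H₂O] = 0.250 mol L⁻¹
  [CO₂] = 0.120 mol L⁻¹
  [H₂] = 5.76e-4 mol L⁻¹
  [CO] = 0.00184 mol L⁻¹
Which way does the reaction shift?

Q = [CO₂]·[H₂] / ([CO]·[H₂O]) = (0.120)·(5.76e-4) / ((0.00184)·(0.250)) = 0.150
Q = 0.150 < K = 1.16, so the forward reaction proceeds.

toward products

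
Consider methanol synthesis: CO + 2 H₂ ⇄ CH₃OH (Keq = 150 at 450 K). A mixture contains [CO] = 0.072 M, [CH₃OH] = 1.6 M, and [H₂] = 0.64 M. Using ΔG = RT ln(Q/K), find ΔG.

ΔG = -3.80 kJ/mol

Q = [CH₃OH] / ([CO]·[H₂]²) = (1.6) / ((0.072)·(0.64)²) = 54.3
ΔG = RT ln(Q/Keq) = (8.314 J mol⁻¹ K⁻¹)(450 K) × ln(54.3/150)
   = (3.741 kJ/mol)(-1.016) = -3.80 kJ/mol
ΔG < 0, so the forward reaction is spontaneous (proceeds forward).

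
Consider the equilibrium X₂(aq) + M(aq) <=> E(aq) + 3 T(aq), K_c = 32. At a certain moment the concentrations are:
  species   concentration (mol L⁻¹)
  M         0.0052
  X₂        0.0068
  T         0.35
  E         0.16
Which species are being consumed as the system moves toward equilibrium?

E, T (products)

Q_c = [E]·[T]³ / ([X₂]·[M]) = (0.16)·(0.35)³ / ((0.0068)·(0.0052)) = 190
Q_c = 190 > K_c = 32: net reverse reaction.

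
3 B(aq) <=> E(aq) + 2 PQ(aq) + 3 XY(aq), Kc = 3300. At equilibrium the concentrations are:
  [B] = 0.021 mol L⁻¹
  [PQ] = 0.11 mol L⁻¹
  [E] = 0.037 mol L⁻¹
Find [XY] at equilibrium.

[XY] = 4.1 mol L⁻¹

At equilibrium, Kc = [E]·[PQ]²·[XY]³ / [B]³ = 3300.
(0.037)·(0.11)²·([XY])³ / (0.021)³ = 3300
[XY]³ = 68.3 ⇒ [XY] = 4.1 mol L⁻¹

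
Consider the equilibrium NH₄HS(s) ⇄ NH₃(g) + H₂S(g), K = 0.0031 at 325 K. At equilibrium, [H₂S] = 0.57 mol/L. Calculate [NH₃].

(NH₄HS is a pure solid — omitted from K.)
At equilibrium, K = [NH₃]·[H₂S] = 0.0031.
([NH₃])·(0.57) = 0.0031
[NH₃] = 0.00544 = 0.0054 mol/L

[NH₃] = 0.0054 mol/L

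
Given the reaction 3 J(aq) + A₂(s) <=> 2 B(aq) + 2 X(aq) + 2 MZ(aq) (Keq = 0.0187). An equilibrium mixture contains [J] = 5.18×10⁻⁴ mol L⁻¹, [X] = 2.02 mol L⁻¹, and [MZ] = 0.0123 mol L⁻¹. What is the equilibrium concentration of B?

[B] = 6.49×10⁻⁵ mol L⁻¹

(A₂ is a pure solid — omitted from Keq.)
At equilibrium, Keq = [B]²·[X]²·[MZ]² / [J]³ = 0.0187.
([B])²·(2.02)²·(0.0123)² / (5.18×10⁻⁴)³ = 0.0187
[B]² = 4.21×10⁻⁹ ⇒ [B] = 6.49×10⁻⁵ mol L⁻¹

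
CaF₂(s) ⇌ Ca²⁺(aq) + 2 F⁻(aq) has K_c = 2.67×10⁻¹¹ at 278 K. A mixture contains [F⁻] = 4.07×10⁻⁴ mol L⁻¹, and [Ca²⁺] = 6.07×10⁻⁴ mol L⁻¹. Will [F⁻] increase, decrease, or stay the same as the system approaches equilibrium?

decrease

(CaF₂ is a pure solid — omitted from Q_c.)
Q_c = [Ca²⁺]·[F⁻]² = (6.07×10⁻⁴)·(4.07×10⁻⁴)² = 1.01×10⁻¹⁰
Q_c = 1.01×10⁻¹⁰ > K_c = 2.67×10⁻¹¹: net reverse reaction.
F⁻ is a product, so it decreases.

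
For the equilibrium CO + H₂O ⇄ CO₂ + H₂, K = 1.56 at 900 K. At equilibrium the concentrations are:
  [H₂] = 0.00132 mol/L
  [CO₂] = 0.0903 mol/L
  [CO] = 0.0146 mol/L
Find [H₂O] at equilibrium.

At equilibrium, K = [CO₂]·[H₂] / ([CO]·[H₂O]) = 1.56.
(0.0903)·(0.00132) / ((0.0146)·([H₂O])) = 1.56
[H₂O] = 0.00523 mol/L

[H₂O] = 0.00523 mol/L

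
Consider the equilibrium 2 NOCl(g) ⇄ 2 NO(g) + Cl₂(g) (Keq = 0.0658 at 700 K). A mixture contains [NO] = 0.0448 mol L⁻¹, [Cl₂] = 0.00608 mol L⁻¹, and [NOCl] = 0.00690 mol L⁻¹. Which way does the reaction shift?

Q = [NO]²·[Cl₂] / [NOCl]² = (0.0448)²·(0.00608) / (0.00690)² = 0.256
Q = 0.256 > Keq = 0.0658, so the reverse reaction proceeds.

to the left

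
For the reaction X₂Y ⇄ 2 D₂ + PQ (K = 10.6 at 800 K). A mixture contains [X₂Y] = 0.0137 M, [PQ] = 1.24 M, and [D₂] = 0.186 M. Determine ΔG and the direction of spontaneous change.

ΔG = -8.11 kJ/mol; the forward reaction is spontaneous

Q = [D₂]²·[PQ] / [X₂Y] = (0.186)²·(1.24) / (0.0137) = 3.13
ΔG = RT ln(Q/K) = (8.314 J mol⁻¹ K⁻¹)(800 K) × ln(3.13/10.6)
   = (6.651 kJ/mol)(-1.220) = -8.11 kJ/mol
ΔG < 0, so the forward reaction is spontaneous (proceeds forward).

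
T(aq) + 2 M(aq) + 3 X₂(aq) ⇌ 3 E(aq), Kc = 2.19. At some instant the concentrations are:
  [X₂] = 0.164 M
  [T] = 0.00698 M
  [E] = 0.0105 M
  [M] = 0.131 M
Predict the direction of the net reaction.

Qc = [E]³ / ([T]·[M]²·[X₂]³) = (0.0105)³ / ((0.00698)·(0.131)²·(0.164)³) = 2.19
Qc = 2.19 = Kc, so the system is already at equilibrium.

at equilibrium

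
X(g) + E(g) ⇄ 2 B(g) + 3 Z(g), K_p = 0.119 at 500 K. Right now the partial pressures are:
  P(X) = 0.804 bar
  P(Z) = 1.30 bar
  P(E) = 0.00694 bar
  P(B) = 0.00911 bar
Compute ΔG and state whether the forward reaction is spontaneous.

ΔG = -5.37 kJ/mol; the forward reaction is spontaneous

Q_p = P(B)²·P(Z)³ / (P(X)·P(E)) = (0.00911)²·(1.30)³ / ((0.804)·(0.00694)) = 0.0327
ΔG = RT ln(Q_p/K_p) = (8.314 J mol⁻¹ K⁻¹)(500 K) × ln(0.0327/0.119)
   = (4.157 kJ/mol)(-1.292) = -5.37 kJ/mol
ΔG < 0, so the forward reaction is spontaneous (proceeds forward).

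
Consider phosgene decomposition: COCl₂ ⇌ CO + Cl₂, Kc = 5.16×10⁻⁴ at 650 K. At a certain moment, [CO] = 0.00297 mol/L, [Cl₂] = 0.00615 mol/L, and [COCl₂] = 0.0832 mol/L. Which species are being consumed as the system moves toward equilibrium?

COCl₂ (reactants)

Qc = [CO]·[Cl₂] / [COCl₂] = (0.00297)·(0.00615) / (0.0832) = 2.20×10⁻⁴
Qc = 2.20×10⁻⁴ < Kc = 5.16×10⁻⁴: net forward reaction.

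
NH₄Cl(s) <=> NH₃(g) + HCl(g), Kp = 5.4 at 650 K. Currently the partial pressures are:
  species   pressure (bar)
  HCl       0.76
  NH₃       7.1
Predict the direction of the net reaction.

(NH₄Cl is a pure solid — omitted from Qp.)
Qp = P(NH₃)·P(HCl) = (7.1)·(0.76) = 5.4
Qp = 5.4 = Kp, so the system is already at equilibrium.

no net change (already at equilibrium)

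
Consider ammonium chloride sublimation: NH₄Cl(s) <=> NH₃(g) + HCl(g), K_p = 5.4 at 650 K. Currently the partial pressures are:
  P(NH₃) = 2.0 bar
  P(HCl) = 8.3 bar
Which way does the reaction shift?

toward reactants

(NH₄Cl is a pure solid — omitted from Q_p.)
Q_p = P(NH₃)·P(HCl) = (2.0)·(8.3) = 17
Q_p = 17 > K_p = 5.4, so the reverse reaction proceeds.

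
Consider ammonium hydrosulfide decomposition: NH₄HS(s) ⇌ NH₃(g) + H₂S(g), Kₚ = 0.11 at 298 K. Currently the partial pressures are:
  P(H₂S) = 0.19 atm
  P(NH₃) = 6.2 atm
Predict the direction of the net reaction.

(NH₄HS is a pure solid — omitted from Qₚ.)
Qₚ = P(NH₃)·P(H₂S) = (6.2)·(0.19) = 1.2
Qₚ = 1.2 > Kₚ = 0.11, so the reverse reaction proceeds.

toward reactants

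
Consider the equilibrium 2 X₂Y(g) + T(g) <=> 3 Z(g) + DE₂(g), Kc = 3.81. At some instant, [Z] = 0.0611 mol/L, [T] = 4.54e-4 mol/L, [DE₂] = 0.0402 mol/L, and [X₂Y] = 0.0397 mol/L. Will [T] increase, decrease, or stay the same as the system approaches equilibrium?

Qc = [Z]³·[DE₂] / ([X₂Y]²·[T]) = (0.0611)³·(0.0402) / ((0.0397)²·(4.54e-4)) = 12.8
Qc = 12.8 > Kc = 3.81: net reverse reaction.
T is a reactant, so it increases.

increase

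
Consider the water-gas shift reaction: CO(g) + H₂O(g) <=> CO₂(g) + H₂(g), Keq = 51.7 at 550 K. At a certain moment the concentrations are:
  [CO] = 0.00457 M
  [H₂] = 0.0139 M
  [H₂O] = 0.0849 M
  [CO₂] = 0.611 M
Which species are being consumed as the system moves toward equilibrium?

CO, H₂O (reactants)

Q = [CO₂]·[H₂] / ([CO]·[H₂O]) = (0.611)·(0.0139) / ((0.00457)·(0.0849)) = 21.9
Q = 21.9 < Keq = 51.7: net forward reaction.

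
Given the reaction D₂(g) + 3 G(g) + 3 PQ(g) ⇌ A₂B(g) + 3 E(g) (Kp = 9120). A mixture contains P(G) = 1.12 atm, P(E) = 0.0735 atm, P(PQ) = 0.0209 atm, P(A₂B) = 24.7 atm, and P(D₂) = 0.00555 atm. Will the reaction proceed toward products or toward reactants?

toward reactants

Qp = P(A₂B)·P(E)³ / (P(D₂)·P(G)³·P(PQ)³) = (24.7)·(0.0735)³ / ((0.00555)·(1.12)³·(0.0209)³) = 1.38×10⁵
Qp = 1.38×10⁵ > Kp = 9120, so the reverse reaction proceeds.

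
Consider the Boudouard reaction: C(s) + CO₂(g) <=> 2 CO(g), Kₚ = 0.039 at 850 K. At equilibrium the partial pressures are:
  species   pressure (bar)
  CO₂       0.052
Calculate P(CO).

(C is a pure solid — omitted from Kₚ.)
At equilibrium, Kₚ = P(CO)² / P(CO₂) = 0.039.
(P(CO))² / (0.052) = 0.039
P(CO)² = 0.00203 ⇒ P(CO) = 0.045 bar

P(CO) = 0.045 bar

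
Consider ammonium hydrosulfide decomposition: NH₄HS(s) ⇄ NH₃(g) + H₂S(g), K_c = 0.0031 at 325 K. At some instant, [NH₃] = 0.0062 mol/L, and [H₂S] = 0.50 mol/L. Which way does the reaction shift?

(NH₄HS is a pure solid — omitted from Q_c.)
Q_c = [NH₃]·[H₂S] = (0.0062)·(0.50) = 0.0031
Q_c = 0.0031 = K_c, so the system is already at equilibrium.

neither direction; the system is at equilibrium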